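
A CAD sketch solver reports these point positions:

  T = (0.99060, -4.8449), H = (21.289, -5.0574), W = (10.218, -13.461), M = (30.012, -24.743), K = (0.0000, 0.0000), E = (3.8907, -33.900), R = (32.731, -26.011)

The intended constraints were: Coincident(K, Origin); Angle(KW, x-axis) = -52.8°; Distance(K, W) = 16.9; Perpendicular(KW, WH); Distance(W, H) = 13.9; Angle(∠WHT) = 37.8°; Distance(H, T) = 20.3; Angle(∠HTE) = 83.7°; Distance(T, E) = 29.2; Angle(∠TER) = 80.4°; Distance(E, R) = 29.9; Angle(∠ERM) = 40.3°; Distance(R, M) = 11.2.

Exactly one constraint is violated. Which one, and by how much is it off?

Distance(R, M) = 11.2 — off by 8.20.

K = (0.00, 0.00) ✓; KW at -52.80° ✓; |KW| = 16.90 ✓; ∠(KW, WH) = 90.00° ✓; |WH| = 13.90 ✓; ∠WHT = 37.80° ✓; |HT| = 20.30 ✓; ∠HTE = 83.70° ✓; |TE| = 29.20 ✓; ∠TER = 80.40° ✓; |ER| = 29.90 ✓; ∠ERM = 40.30° ✓; |RM| = 3.000 ✗.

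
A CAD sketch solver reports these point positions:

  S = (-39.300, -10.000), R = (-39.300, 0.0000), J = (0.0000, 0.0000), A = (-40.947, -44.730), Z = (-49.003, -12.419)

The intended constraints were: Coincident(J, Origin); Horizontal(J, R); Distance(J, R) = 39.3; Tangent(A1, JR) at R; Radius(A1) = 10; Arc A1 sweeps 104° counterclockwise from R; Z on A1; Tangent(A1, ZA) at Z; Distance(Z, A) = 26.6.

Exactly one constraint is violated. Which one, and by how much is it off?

Distance(Z, A) = 26.6 — off by 6.70.

J = (0.00, 0.00) ✓; J.y = 0.00, R.y = 0.00 ✓; |JR| = 39.30 ✓; ∠(SR, RJ) = 90.00° ✓; |SR| = 10.00 ✓; bearing(S→Z) − bearing(S→R) = 104.0° ✓; |SZ| = 10.00 ✓; ∠(SZ, ZA) = 90.00° ✓; |ZA| = 33.30 ✗.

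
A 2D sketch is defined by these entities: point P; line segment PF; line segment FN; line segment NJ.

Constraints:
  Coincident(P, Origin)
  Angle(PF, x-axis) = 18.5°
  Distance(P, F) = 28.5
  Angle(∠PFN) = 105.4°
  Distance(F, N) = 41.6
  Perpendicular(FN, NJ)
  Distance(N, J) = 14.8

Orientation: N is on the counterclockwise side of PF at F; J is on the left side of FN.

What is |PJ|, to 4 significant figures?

50.78

∠PFN = 105.4°, so FN runs at 18.5° + (180° − 105.4°) = 93.10° from the x-axis; with |FN| = 41.6, N = F + 41.6·(cos 93.10°, sin 93.10°) = (24.78, 50.58). FN is perpendicular to NJ; with |NJ| = 14.8 on the left of FN, J = N + 14.8·(-0.9985, -0.05408) = (9.999, 49.78). Then |PJ| = |J − P| = 50.78.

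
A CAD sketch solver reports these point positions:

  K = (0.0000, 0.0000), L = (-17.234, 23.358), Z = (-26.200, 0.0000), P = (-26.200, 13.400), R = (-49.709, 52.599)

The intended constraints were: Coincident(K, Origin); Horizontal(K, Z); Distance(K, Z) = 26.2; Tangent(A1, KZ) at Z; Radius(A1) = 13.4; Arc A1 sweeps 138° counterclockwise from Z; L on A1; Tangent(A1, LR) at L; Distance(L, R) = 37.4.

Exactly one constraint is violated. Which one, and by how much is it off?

Distance(L, R) = 37.4 — off by 6.30.

K = (0.00, 0.00) ✓; K.y = 0.00, Z.y = 0.00 ✓; |KZ| = 26.20 ✓; ∠(PZ, ZK) = 90.00° ✓; |PZ| = 13.40 ✓; bearing(P→L) − bearing(P→Z) = 138.0° ✓; |PL| = 13.40 ✓; ∠(PL, LR) = 90.00° ✓; |LR| = 43.70 ✗.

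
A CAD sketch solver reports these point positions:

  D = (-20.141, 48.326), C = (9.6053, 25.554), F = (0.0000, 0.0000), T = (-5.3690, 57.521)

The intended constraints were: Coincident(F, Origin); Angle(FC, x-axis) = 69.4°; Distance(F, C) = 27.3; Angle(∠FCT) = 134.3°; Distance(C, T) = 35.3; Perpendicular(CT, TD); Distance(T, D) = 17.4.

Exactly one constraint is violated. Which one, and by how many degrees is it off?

Perpendicular(CT, TD) — off by 6.80°.

F = (0.00, 0.00) ✓; FC at 69.40° ✓; |FC| = 27.30 ✓; ∠FCT = 134.3° ✓; |CT| = 35.30 ✓; ∠(CT, TD) = 96.80° ✗; |TD| = 17.40 ✓.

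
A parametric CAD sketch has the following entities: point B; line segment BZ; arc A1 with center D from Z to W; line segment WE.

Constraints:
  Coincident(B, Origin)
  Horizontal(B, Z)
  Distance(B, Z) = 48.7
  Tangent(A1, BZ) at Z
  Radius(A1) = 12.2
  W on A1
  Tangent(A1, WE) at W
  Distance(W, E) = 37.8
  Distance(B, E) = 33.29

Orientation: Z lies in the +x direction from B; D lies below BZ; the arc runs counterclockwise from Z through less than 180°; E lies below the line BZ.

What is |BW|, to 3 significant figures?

40.2

Checks: |DW| = 12.20 ✓; ∠(DW, WE) = 90.00° ✓; |WE| = 37.80 ✓; |BE| = 33.29 ✓.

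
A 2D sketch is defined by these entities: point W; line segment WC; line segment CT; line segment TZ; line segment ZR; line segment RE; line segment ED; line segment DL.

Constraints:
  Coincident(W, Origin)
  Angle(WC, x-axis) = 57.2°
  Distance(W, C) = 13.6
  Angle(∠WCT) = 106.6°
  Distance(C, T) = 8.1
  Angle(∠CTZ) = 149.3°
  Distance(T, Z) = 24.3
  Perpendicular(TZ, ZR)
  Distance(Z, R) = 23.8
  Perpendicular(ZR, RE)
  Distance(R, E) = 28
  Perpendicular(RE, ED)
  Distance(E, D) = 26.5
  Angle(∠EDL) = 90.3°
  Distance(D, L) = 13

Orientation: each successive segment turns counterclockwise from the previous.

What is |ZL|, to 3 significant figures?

15.3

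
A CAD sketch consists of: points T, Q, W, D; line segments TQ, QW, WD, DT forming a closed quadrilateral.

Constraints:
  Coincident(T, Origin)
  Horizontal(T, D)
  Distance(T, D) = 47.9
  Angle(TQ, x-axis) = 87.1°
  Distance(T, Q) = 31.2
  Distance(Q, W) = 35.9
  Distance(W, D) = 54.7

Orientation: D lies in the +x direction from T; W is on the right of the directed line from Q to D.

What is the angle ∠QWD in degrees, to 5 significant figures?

72.756°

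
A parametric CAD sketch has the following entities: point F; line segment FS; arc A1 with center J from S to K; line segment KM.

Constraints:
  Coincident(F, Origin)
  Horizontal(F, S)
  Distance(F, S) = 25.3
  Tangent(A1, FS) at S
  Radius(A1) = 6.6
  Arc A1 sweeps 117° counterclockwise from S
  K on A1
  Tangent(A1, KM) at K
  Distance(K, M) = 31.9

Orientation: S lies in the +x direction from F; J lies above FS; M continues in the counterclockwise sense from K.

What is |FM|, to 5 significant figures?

41.525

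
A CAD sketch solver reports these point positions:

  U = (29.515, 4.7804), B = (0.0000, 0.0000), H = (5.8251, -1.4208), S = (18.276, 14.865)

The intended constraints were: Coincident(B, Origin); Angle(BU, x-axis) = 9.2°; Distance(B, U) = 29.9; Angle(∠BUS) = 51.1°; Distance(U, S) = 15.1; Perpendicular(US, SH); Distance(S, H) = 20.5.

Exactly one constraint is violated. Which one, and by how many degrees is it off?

Perpendicular(US, SH) — off by 4.50°.

B = (0.00, 0.00) ✓; BU at 9.200° ✓; |BU| = 29.90 ✓; ∠BUS = 51.10° ✓; |US| = 15.10 ✓; ∠(US, SH) = 94.50° ✗; |SH| = 20.50 ✓.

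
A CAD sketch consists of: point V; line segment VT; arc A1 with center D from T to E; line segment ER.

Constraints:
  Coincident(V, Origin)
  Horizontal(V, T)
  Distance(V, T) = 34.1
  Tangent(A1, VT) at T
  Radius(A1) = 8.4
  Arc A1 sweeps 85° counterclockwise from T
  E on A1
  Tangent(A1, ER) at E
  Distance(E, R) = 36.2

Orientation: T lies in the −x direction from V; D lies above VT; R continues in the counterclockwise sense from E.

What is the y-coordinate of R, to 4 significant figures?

43.73

V is at the origin; VT is horizontal with |VT| = 34.1 and T on the −x side, so T = (-34.10, 0.000). Since A1 is tangent to VT there, DT ⟂ VT, so D = T + (0, 8.4) = (-34.10, 8.400). On A1, T sits at bearing -90° from D; an 85° counterclockwise sweep puts E at bearing -5°, so E = D + 8.4·(cos -5°, sin -5°) = (-25.73, 7.668). A1 meets ER tangentially, so DE is at right angles to ER, so ER runs along (−sin -5°, cos -5°); with |ER| = 36.2, R = (-22.58, 43.73). So R.y = 43.73.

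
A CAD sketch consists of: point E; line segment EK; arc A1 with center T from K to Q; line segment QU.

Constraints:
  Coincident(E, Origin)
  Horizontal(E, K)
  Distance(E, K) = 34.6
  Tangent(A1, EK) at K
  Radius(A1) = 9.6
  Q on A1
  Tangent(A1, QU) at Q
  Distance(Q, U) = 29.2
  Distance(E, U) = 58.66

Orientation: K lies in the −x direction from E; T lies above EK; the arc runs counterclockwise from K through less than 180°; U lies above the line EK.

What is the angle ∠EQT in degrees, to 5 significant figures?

114.59°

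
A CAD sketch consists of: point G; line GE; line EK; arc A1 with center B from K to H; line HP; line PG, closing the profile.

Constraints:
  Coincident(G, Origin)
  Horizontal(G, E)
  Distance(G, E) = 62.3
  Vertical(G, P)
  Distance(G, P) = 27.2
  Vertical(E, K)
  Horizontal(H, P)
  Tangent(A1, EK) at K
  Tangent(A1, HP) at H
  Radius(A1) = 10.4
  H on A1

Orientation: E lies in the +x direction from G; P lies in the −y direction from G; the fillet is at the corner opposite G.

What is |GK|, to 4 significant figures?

64.53

G is at the origin; G and E share the same y with |GE| = 62.3 and E on the +x side, so E = (62.30, 0.000). G and P share the same x with |GP| = 27.2 and P on the −y side, so P = (0.000, -27.20). The virtual corner opposite G is at (62.30, -27.20). The tangent condition forces BK to be normal to EK and the tangent condition forces BH to be normal to HP, with radius 10.4, so the center B sits 10.4 in from both sides at B = (51.90, -16.80). That places the tangent points at K = (62.30, -16.80) on EK and H = (51.90, -27.20) on HP. Then |GK| = |K − G| = 64.53.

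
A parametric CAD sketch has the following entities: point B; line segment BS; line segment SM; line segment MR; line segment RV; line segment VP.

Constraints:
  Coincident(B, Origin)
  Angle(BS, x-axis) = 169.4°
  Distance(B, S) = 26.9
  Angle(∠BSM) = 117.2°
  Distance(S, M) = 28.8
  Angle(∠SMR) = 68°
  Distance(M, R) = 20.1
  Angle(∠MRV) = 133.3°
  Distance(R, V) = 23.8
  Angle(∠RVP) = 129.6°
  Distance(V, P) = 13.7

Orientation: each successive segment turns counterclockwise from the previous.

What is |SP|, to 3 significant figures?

24.3

B is at the origin; BS runs at 169.4° with length 26.9, so S = (-26.4, 4.95). ∠BSM = 117.2° gives SM at -128° from the x-axis; with |SM| = 28.8, M = (-44.1, -17.8). ∠SMR = 68.0° gives MR at -15.8° from the x-axis; with |MR| = 20.1, R = (-24.8, -23.3). ∠MRV = 133.3° gives RV at 30.9° from the x-axis; with |RV| = 23.8, V = (-4.33, -11.1). ∠RVP = 129.6° gives VP at 81.3° from the x-axis; with |VP| = 13.7, P = (-2.26, 2.48). Then |SP| = |P − S| = 24.3.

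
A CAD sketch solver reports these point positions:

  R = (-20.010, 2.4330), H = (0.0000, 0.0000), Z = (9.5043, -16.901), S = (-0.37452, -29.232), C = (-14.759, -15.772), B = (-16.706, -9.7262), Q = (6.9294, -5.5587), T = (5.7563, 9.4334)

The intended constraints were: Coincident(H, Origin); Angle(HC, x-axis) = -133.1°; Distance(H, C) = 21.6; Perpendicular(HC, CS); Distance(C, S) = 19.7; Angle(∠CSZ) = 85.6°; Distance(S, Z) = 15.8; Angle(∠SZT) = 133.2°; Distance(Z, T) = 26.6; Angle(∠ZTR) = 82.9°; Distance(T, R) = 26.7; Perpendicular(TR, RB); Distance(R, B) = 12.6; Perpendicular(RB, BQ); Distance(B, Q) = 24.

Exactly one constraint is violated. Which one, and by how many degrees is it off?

Perpendicular(RB, BQ) — off by 5.20°.

H = (0.00, 0.00) ✓; HC at -133.1° ✓; |HC| = 21.60 ✓; ∠(HC, CS) = 90.00° ✓; |CS| = 19.70 ✓; ∠CSZ = 85.60° ✓; |SZ| = 15.80 ✓; ∠SZT = 133.2° ✓; |ZT| = 26.60 ✓; ∠ZTR = 82.90° ✓; |TR| = 26.70 ✓; ∠(TR, RB) = 90.00° ✓; |RB| = 12.60 ✓; ∠(RB, BQ) = 84.80° ✗; |BQ| = 24.00 ✓.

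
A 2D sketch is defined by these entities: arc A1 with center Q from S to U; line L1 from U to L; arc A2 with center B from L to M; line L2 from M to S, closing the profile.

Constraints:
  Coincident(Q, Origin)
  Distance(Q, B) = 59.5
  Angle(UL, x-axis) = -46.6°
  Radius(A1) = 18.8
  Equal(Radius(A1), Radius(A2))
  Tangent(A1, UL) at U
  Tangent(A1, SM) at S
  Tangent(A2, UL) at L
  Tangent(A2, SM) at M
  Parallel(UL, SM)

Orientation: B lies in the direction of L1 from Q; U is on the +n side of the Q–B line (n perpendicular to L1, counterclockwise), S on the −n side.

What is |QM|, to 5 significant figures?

62.399

Tangency of A1 to both parallel lines with radius 18.8 puts U and S at Q ± 18.8·n: U = (13.660, 12.917), S = (-13.660, -12.917). Equal radii place L and M the same way about B: L = B + 18.8·n = (54.541, -30.314), M = B − 18.8·n = (27.222, -56.148). Then |QM| = |M − Q| = 62.399.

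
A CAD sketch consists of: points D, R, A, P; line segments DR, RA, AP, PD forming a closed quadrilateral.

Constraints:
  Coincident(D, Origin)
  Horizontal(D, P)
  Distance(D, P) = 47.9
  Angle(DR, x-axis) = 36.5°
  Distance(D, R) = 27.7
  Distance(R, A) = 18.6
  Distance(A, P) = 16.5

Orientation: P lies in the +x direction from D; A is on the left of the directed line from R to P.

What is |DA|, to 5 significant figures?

43.433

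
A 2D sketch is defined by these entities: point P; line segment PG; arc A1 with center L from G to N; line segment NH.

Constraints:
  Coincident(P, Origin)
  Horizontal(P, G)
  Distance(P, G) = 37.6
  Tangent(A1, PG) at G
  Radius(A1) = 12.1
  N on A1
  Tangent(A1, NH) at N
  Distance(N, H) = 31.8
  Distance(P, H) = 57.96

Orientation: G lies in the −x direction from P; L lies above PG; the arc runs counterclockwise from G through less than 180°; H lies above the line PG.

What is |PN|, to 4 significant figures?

30.33

Checks: P.y = 0.00, G.y = 0.00 ✓; |LN| = 12.10 ✓; ∠(LN, NH) = 90.00° ✓; |NH| = 31.80 ✓; |PH| = 57.96 ✓.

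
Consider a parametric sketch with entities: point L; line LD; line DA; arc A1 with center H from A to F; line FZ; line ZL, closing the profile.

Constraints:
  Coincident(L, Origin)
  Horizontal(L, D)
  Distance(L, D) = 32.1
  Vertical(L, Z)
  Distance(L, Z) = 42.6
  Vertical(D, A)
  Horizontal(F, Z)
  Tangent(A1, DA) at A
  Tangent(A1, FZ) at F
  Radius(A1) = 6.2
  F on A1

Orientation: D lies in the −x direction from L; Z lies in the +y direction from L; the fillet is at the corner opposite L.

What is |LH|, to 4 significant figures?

44.67

LZ is vertical with |LZ| = 42.6 and Z on the +y side, so Z = (0.000, 42.60). The virtual corner opposite L is at (-32.10, 42.60). Since A1 is tangent to DA there, HA ⟂ DA and A1 meets FZ tangentially, so HF is at right angles to FZ, with radius 6.2, so the center H sits 6.2 in from both sides at H = (-25.90, 36.40). Then |LH| = |H − L| = 44.67.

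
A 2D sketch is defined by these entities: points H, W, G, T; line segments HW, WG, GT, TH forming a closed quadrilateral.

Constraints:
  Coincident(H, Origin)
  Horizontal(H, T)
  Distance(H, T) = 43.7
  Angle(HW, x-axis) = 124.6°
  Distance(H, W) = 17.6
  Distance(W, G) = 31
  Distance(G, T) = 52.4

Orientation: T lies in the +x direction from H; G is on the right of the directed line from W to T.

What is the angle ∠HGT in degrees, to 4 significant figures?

51.33°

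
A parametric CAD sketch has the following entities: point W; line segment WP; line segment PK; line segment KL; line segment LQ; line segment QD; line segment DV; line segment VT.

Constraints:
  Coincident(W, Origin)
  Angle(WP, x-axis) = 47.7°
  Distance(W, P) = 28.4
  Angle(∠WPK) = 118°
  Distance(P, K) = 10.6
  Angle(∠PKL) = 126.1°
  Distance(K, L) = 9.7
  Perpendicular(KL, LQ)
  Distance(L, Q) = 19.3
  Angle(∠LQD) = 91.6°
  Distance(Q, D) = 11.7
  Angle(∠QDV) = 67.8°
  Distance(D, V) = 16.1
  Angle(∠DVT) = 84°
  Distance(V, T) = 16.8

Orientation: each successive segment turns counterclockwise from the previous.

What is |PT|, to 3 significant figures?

25.2

W is at the origin; WP runs at 47.7° with length 28.4, so P = (19.1, 21.0). ∠WPK = 118.0° gives PK at 110° from the x-axis; with |PK| = 10.6, K = (15.5, 31.0). ∠PKL = 126.1° gives KL at 164° from the x-axis; with |KL| = 9.7, L = (6.24, 33.7). KL ⟂ LQ, so LQ runs at -106°; with |LQ| = 19.3, Q = (0.786, 15.2). ∠LQD = 91.6° gives QD at -18.0° from the x-axis; with |QD| = 11.7, D = (11.9, 11.6). ∠QDV = 67.8° gives DV at 94.2° from the x-axis; with |DV| = 16.1, V = (10.7, 27.7). ∠DVT = 84.0° gives VT at -170° from the x-axis; with |VT| = 16.8, T = (-5.80, 24.7). Then |PT| = |T − P| = 25.2.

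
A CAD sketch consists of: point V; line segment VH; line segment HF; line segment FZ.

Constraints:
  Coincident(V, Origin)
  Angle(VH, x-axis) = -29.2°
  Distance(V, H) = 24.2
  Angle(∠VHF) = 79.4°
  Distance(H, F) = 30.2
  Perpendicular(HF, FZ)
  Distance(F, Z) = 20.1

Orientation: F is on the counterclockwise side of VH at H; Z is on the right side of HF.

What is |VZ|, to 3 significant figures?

50.9

V is at the origin; VH runs at -29.2° with length 24.2, so H = 24.2·(cos -29.2°, sin -29.2°) = (21.1, -11.8). ∠VHF = 79.4°, so HF runs at -29.2° + (180° − 79.4°) = 71.4° from the x-axis; with |HF| = 30.2, F = H + 30.2·(cos 71.4°, sin 71.4°) = (30.8, 16.8). HF is perpendicular to FZ; with |FZ| = 20.1 on the right of HF, Z = F + 20.1·(0.948, -0.319) = (49.8, 10.4). Then |VZ| = |Z − V| = 50.9.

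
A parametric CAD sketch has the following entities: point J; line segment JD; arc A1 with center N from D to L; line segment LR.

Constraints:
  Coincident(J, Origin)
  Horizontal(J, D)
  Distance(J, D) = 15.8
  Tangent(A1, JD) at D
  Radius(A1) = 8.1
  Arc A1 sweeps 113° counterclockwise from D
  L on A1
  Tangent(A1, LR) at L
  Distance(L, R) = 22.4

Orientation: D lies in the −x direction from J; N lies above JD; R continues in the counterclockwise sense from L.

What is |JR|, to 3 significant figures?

36.2

On A1, D sits at bearing -90° from N; a 113° counterclockwise sweep puts L at bearing 23°, so L = N + 8.1·(cos 23°, sin 23°) = (-8.34, 11.3). The tangent condition forces NL to be normal to LR, so LR runs along (−sin 23°, cos 23°); with |LR| = 22.4, R = (-17.1, 31.9). Then |JR| = |R − J| = 36.2.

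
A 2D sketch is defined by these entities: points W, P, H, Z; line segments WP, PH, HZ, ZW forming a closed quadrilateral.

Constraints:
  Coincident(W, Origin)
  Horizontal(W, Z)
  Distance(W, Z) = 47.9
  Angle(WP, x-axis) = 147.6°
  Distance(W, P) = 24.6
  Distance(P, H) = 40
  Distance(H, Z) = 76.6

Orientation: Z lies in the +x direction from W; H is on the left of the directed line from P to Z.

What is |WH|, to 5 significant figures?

52.149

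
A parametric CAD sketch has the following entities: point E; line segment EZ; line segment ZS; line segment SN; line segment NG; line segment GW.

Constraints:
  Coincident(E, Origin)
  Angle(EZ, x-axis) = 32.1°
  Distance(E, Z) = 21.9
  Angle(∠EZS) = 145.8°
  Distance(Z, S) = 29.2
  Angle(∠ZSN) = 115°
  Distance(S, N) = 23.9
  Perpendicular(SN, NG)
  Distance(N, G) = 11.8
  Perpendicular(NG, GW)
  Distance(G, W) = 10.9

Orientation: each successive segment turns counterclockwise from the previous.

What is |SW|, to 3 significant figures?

17.6

The perpendicularity gives NG at right angles to SN, so NG runs at -139°; with |NG| = 11.8, G = (5.65, 48.5). NG is perpendicular to GW, so GW runs at -48.7°; with |GW| = 10.9, W = (12.8, 40.4). Then |SW| = |W − S| = 17.6.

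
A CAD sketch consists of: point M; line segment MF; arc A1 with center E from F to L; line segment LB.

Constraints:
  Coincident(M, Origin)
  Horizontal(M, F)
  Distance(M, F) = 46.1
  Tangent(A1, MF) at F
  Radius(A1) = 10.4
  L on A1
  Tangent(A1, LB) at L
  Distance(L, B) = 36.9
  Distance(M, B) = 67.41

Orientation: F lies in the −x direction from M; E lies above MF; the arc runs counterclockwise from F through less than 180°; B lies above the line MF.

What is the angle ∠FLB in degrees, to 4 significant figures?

126.8°

M is at the origin; MF is horizontal with |MF| = 46.1 and F on the −x side, so F = (-46.10, 0.000). The tangent condition forces EF to be normal to MF, so E = F + (0, 10.4) = (-46.10, 10.40). Since EL ⟂ LB (tangency), |EB| = √(10.4² + 36.9²) = 38.34 regardless of where L sits on A1. So B lies on both circle(M, 67.41) and circle(E, 38.34); the above-MF intersection is B = (-46.57, 48.73). L is the foot of the tangent from B: L = (-36.13, 13.34).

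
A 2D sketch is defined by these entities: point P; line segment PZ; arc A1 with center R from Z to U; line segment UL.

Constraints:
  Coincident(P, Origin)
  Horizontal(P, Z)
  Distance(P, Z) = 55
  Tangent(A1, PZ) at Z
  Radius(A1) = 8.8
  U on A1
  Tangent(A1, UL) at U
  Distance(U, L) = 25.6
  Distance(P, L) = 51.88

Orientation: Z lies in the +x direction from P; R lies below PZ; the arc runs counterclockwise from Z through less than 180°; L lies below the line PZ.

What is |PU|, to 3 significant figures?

46.9

P is at the origin; P and Z share the same y with |PZ| = 55.0 and Z on the +x side, so Z = (55.0, 0.00). Tangency of A1 to PZ means the radius RZ is perpendicular to PZ, so R = Z + (0, -8.8) = (55.0, -8.80). Since RU ⟂ UL (tangency), |RL| = √(8.8² + 25.6²) = 27.1 regardless of where U sits on A1. So L lies on both circle(P, 51.88) and circle(R, 27.1); the below-PZ intersection is L = (40.9, -31.9). U is the foot of the tangent from L: U = (46.4, -6.91).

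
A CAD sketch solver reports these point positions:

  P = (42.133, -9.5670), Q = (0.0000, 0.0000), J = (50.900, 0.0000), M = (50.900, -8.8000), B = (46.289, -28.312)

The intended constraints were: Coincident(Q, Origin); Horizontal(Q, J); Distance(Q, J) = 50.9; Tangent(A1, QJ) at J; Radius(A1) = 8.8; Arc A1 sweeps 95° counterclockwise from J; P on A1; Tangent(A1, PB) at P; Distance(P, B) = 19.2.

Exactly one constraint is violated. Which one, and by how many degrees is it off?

Tangent(A1, PB) at P — off by 7.50°.

Q = (0.00, 0.00) ✓; Q.y = 0.00, J.y = 0.00 ✓; |QJ| = 50.90 ✓; ∠(MJ, JQ) = 90.00° ✓; |MJ| = 8.800 ✓; bearing(M→P) − bearing(M→J) = 95.00° ✓; |MP| = 8.800 ✓; ∠(MP, PB) = 82.50° ✗; |PB| = 19.20 ✓.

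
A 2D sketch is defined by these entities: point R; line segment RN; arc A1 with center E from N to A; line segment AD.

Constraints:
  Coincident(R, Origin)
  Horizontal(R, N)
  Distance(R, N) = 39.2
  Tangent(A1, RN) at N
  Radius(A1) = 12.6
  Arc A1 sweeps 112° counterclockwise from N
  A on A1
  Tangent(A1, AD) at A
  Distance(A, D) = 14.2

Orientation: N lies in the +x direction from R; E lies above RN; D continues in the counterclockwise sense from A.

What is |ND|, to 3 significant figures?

31.1

On A1, N sits at bearing -90° from E; a 112° counterclockwise sweep puts A at bearing 22°, so A = E + 12.6·(cos 22°, sin 22°) = (50.9, 17.3). Tangency of A1 to AD means the radius EA is perpendicular to AD, so AD runs along (−sin 22°, cos 22°); with |AD| = 14.2, D = (45.6, 30.5). Then |ND| = |D − N| = 31.1.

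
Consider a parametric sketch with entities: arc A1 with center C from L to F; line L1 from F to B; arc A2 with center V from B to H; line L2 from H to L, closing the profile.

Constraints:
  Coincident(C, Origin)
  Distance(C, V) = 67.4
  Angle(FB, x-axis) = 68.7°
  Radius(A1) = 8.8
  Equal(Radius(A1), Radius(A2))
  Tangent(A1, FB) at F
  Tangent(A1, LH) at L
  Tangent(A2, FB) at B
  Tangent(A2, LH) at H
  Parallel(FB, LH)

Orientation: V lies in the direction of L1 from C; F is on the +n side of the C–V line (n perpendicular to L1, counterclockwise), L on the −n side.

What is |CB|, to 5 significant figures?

67.972

The slot axis is L1's direction at 68.7°, so u = (cos 68.7°, sin 68.7°) = (0.36325, 0.93169) and n = (−sin 68.7°, cos 68.7°) = (-0.93169, 0.36325). C is at the origin and V lies 67.4 along u from C, so V = 67.4·u = (24.483, 62.796). Tangency of A1 to both parallel lines with radius 8.8 puts F and L at C ± 8.8·n: F = (-8.1989, 3.1966), L = (8.1989, -3.1966). Equal radii place B and H the same way about V: B = V + 8.8·n = (16.284, 65.993), H = V − 8.8·n = (32.682, 59.599). Then |CB| = |B − C| = 67.972.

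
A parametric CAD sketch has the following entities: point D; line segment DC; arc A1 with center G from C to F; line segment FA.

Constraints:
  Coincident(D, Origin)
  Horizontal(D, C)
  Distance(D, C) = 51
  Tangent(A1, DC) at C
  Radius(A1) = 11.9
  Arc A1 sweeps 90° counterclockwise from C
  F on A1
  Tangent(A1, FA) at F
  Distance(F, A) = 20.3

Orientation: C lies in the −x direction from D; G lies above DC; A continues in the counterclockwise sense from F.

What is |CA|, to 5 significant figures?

34.329

D is at the origin; D and C share the same y with |DC| = 51.0 and C on the −x side, so C = (-51.000, 0.0000). Tangency of A1 to DC means the radius GC is perpendicular to DC, so G = C + (0, 11.9) = (-51.000, 11.900). On A1, C sits at bearing -90° from G; a 90° counterclockwise sweep puts F at bearing 0°, so F = G + 11.9·(cos 0°, sin 0°) = (-39.100, 11.900). A1 meets FA tangentially, so GF is at right angles to FA, so FA runs along (−sin 0°, cos 0°); with |FA| = 20.3, A = (-39.100, 32.200). Then |CA| = |A − C| = 34.329.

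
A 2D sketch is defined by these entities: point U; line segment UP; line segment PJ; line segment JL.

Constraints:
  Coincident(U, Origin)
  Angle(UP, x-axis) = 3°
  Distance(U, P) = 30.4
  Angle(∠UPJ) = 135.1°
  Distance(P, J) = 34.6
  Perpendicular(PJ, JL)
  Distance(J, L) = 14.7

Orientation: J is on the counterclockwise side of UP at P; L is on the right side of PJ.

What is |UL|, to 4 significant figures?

66.77

∠UPJ = 135.1°, so PJ runs at 3.0° + (180° − 135.1°) = 47.90° from the x-axis; with |PJ| = 34.6, J = P + 34.6·(cos 47.90°, sin 47.90°) = (53.56, 27.26). PJ is perpendicular to JL; with |JL| = 14.7 on the right of PJ, L = J + 14.7·(0.7420, -0.6704) = (64.46, 17.41). Then |UL| = |L − U| = 66.77.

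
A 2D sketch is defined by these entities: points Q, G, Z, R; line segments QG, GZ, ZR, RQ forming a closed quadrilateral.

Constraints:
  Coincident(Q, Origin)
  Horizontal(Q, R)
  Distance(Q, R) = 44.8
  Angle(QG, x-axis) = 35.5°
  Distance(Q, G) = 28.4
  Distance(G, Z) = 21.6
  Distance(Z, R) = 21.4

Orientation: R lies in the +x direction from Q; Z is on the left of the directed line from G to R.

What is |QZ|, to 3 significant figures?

49.1

Checks: |GZ| = 21.60 ✓; |ZR| = 21.40 ✓.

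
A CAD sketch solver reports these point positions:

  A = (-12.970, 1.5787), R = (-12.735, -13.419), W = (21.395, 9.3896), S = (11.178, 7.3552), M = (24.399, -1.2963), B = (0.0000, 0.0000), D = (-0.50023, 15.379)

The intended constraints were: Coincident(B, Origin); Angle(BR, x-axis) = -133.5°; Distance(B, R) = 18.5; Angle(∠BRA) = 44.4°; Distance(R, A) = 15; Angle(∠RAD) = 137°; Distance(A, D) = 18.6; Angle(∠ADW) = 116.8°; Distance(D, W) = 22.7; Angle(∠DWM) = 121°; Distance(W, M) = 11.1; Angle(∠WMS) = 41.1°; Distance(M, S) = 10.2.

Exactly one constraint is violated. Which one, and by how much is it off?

Distance(M, S) = 10.2 — off by 5.60.

B = (0.00, 0.00) ✓; BR at -133.5° ✓; |BR| = 18.50 ✓; ∠BRA = 44.40° ✓; |RA| = 15.00 ✓; ∠RAD = 137.0° ✓; |AD| = 18.60 ✓; ∠ADW = 116.8° ✓; |DW| = 22.70 ✓; ∠DWM = 121.0° ✓; |WM| = 11.10 ✓; ∠WMS = 41.10° ✓; |MS| = 15.80 ✗.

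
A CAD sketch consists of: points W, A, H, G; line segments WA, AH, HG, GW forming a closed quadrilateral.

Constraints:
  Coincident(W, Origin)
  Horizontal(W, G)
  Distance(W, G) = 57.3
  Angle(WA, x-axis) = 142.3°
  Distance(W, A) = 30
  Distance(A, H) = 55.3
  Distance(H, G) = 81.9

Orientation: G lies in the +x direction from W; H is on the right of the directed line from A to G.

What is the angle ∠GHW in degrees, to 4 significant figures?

39.80°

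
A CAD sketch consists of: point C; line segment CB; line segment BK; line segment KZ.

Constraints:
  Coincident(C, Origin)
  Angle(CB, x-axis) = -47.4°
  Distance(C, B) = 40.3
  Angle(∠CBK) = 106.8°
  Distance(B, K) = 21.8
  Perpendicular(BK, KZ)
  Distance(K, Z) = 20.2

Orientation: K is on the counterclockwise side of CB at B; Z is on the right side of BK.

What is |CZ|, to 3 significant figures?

67.6

C is at the origin; CB runs at -47.4° with length 40.3, so B = 40.3·(cos -47.4°, sin -47.4°) = (27.3, -29.7). ∠CBK = 106.8°, so BK runs at -47.4° + (180° − 106.8°) = 25.8° from the x-axis; with |BK| = 21.8, K = B + 21.8·(cos 25.8°, sin 25.8°) = (46.9, -20.2). BK ⟂ KZ; with |KZ| = 20.2 on the right of BK, Z = K + 20.2·(0.435, -0.900) = (55.7, -38.4). Then |CZ| = |Z − C| = 67.6.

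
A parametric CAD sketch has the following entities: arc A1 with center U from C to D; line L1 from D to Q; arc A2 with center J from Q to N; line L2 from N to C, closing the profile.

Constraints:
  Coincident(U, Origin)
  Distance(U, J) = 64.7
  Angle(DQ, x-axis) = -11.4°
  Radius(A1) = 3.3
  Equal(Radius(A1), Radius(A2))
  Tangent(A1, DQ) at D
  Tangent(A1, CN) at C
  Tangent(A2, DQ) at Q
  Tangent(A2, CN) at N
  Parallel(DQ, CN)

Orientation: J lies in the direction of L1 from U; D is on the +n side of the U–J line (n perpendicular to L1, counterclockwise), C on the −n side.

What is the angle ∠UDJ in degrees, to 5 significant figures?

87.080°

The slot axis is L1's direction at -11.4°, so u = (cos -11.4°, sin -11.4°) = (0.98027, -0.19766) and n = (−sin -11.4°, cos -11.4°) = (0.19766, 0.98027). U is at the origin and J lies 64.7 along u from U, so J = 64.7·u = (63.424, -12.788). Tangency of A1 to both parallel lines with radius 3.3 puts D and C at U ± 3.3·n: D = (0.65227, 3.2349), C = (-0.65227, -3.2349). Then cos ∠UDJ = DU·DJ / (|DU||DJ|), giving 87.080°.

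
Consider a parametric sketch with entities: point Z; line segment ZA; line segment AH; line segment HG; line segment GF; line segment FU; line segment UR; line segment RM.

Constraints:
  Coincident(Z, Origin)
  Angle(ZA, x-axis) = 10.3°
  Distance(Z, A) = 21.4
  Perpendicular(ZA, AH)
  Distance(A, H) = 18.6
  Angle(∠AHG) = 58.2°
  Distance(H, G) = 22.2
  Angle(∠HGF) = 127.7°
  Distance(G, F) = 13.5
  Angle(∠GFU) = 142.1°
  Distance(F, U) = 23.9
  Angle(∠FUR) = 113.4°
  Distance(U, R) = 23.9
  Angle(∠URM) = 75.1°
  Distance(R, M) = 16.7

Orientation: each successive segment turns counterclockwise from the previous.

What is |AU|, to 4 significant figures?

27.85

Z is at the origin; ZA runs at 10.3° with length 21.4, so A = (21.06, 3.826). ZA is perpendicular to AH, so AH runs at 100.3°; with |AH| = 18.6, H = (17.73, 22.13). ∠AHG = 58.2° gives HG at -137.9° from the x-axis; with |HG| = 22.2, G = (1.258, 7.243). ∠HGF = 127.7° gives GF at -85.60° from the x-axis; with |GF| = 13.5, F = (2.293, -6.217). ∠GFU = 142.1° gives FU at -47.70° from the x-axis; with |FU| = 23.9, U = (18.38, -23.89). Then |AU| = |U − A| = 27.85.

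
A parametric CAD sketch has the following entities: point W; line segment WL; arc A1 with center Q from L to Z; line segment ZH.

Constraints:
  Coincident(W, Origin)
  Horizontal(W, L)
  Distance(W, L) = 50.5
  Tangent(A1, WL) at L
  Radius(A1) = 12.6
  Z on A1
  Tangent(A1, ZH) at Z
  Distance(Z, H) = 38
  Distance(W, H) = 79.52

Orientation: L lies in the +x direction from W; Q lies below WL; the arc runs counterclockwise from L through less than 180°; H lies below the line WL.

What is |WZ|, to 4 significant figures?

44.46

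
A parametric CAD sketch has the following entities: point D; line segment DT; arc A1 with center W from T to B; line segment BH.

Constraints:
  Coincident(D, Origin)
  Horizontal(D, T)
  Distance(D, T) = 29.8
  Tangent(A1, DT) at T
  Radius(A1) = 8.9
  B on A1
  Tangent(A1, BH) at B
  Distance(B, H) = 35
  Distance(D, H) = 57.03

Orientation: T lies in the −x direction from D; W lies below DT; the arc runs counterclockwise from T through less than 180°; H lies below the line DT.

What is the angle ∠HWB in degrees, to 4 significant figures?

75.73°

D is at the origin; D and T share the same y with |DT| = 29.8 and T on the −x side, so T = (-29.80, 0.000). Since A1 is tangent to DT there, WT ⟂ DT, so W = T + (0, -8.9) = (-29.80, -8.900). Since WB ⟂ BH (tangency), |WH| = √(8.9² + 35.0²) = 36.11 regardless of where B sits on A1. So H lies on both circle(D, 57.03) and circle(W, 36.11); the below-DT intersection is H = (-35.61, -44.54). B is the foot of the tangent from H: B = (-38.67, -9.676).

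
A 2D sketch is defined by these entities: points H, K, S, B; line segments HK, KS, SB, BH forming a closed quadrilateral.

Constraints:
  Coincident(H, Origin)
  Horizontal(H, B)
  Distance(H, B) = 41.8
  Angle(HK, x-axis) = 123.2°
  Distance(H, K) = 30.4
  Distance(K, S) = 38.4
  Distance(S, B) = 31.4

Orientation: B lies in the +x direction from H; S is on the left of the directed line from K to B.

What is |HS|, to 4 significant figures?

32.49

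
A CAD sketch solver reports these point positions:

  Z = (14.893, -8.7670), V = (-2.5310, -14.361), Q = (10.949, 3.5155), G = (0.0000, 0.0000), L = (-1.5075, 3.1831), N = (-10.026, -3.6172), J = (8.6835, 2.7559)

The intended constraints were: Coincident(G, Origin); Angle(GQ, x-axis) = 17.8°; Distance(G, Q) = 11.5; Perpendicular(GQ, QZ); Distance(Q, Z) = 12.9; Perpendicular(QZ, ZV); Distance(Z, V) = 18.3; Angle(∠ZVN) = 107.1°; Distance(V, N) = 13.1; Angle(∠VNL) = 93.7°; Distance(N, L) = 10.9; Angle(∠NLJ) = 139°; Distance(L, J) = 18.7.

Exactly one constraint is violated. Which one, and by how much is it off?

Distance(L, J) = 18.7 — off by 8.50.

G = (0.00, 0.00) ✓; GQ at 17.80° ✓; |GQ| = 11.50 ✓; ∠(GQ, QZ) = 90.00° ✓; |QZ| = 12.90 ✓; ∠(QZ, ZV) = 90.00° ✓; |ZV| = 18.30 ✓; ∠ZVN = 107.1° ✓; |VN| = 13.10 ✓; ∠VNL = 93.70° ✓; |NL| = 10.90 ✓; ∠NLJ = 139.0° ✓; |LJ| = 10.20 ✗.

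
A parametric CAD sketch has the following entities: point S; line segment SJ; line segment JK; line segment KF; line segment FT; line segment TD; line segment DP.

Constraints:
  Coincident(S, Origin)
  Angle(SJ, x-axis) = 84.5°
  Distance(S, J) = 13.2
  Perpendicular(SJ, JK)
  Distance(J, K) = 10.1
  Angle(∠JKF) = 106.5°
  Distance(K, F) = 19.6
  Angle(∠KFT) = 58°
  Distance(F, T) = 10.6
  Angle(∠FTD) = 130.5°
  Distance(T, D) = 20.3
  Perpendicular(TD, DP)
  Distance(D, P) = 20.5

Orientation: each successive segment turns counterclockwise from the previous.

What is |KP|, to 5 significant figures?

12.324

∠FTD = 130.5° gives TD at 59.500° from the x-axis; with |TD| = 20.3, D = (4.6114, 15.266). TD is perpendicular to DP, so DP runs at 149.50°; with |DP| = 20.5, P = (-13.052, 25.671). Then |KP| = |P − K| = 12.324.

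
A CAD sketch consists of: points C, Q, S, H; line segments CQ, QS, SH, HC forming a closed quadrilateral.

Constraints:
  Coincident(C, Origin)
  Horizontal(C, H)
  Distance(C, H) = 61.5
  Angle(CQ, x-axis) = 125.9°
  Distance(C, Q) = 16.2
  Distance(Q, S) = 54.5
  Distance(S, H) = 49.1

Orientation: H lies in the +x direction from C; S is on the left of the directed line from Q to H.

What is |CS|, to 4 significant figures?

55.89

C is at the origin; CH is horizontal with |CH| = 61.5 and H in +x, so H = (61.5, 0). CQ runs at 125.9° with |CQ| = 16.2, so Q = (-9.499, 13.12). S is determined by |QS| = 54.5 and |SH| = 49.1 together: it lies at the intersection of circle(Q, 54.5) and circle(H, 49.1). With |QH| = 72.20, the foot of the radical line on QH is 39.98 from Q and the perpendicular offset is √(54.5² − 39.98²) = 37.04. Taking the left-of-QH solution: S = (36.54, 42.28).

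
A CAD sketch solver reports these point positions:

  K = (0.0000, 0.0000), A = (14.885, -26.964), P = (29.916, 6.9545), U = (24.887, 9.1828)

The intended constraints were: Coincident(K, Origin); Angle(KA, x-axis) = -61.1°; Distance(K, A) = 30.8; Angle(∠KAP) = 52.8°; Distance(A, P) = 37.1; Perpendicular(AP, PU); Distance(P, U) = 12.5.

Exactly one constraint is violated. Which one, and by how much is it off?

Distance(P, U) = 12.5 — off by 7.00.

K = (0.00, 0.00) ✓; KA at -61.10° ✓; |KA| = 30.80 ✓; ∠KAP = 52.80° ✓; |AP| = 37.10 ✓; ∠(AP, PU) = 90.00° ✓; |PU| = 5.501 ✗.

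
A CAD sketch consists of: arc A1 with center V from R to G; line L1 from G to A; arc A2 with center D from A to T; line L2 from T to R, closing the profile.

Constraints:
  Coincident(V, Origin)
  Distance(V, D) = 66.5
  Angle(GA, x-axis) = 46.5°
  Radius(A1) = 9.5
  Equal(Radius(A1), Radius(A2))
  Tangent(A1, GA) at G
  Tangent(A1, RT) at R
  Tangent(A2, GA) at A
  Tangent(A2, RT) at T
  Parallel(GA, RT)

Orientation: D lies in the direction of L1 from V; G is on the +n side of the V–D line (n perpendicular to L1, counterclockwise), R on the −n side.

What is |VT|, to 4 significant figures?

67.18

The slot axis is L1's direction at 46.5°, so u = (cos 46.5°, sin 46.5°) = (0.6884, 0.7254) and n = (−sin 46.5°, cos 46.5°) = (-0.7254, 0.6884). V is at the origin and D lies 66.5 along u from V, so D = 66.5·u = (45.78, 48.24). Tangency of A1 to both parallel lines with radius 9.5 puts G and R at V ± 9.5·n: G = (-6.891, 6.539), R = (6.891, -6.539). Equal radii place A and T the same way about D: A = D + 9.5·n = (38.88, 54.78), T = D − 9.5·n = (52.67, 41.70). Then |VT| = |T − V| = 67.18.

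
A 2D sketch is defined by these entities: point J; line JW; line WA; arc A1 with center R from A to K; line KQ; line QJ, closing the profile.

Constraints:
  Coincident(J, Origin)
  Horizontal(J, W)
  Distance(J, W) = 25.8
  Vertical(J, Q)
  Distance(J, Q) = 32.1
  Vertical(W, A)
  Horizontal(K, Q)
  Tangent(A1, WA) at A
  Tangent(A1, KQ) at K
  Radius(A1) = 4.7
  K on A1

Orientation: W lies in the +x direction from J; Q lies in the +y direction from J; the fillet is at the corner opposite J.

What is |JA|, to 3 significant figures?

37.6

The virtual corner opposite J is at (25.8, 32.1). The tangent condition forces RA to be normal to WA and A1 meets KQ tangentially, so RK is at right angles to KQ, with radius 4.7, so the center R sits 4.7 in from both sides at R = (21.1, 27.4). That places the tangent points at A = (25.8, 27.4) on WA and K = (21.1, 32.1) on KQ. Then |JA| = |A − J| = 37.6.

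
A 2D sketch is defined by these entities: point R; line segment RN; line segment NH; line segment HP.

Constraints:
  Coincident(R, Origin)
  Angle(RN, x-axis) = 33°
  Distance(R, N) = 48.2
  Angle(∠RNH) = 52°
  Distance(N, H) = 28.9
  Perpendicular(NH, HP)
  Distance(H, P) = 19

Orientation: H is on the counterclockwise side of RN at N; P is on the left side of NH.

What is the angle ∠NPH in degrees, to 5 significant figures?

56.678°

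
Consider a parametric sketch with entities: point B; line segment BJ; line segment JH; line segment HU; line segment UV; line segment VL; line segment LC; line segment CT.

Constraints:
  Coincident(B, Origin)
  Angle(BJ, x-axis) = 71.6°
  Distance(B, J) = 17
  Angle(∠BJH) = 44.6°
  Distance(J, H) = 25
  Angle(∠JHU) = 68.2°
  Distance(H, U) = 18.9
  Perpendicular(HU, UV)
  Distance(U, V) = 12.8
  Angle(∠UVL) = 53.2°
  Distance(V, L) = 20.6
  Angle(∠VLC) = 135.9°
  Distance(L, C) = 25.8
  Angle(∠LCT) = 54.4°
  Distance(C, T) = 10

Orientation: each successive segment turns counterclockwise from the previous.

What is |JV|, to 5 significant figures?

14.173

∠JHU = 68.2° gives HU at -41.200° from the x-axis; with |HU| = 18.9, U = (-2.6885, -7.6681). HU ⟂ UV, so UV runs at 48.800°; with |UV| = 12.8, V = (5.7427, 1.9628). Then |JV| = |V − J| = 14.173.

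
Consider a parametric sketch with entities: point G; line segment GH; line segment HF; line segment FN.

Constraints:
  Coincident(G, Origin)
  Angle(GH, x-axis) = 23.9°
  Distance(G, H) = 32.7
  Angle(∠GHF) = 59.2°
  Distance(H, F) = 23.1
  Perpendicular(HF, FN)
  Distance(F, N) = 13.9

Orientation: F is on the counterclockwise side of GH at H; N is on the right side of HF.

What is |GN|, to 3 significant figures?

42.5

G is at the origin; GH runs at 23.9° with length 32.7, so H = 32.7·(cos 23.9°, sin 23.9°) = (29.9, 13.2). ∠GHF = 59.2°, so HF runs at 23.9° + (180° − 59.2°) = 145° from the x-axis; with |HF| = 23.1, F = H + 23.1·(cos 145°, sin 145°) = (11.0, 26.6). The perpendicularity gives FN at right angles to HF; with |FN| = 13.9 on the right of HF, N = F + 13.9·(0.578, 0.816) = (19.1, 37.9). Then |GN| = |N − G| = 42.5.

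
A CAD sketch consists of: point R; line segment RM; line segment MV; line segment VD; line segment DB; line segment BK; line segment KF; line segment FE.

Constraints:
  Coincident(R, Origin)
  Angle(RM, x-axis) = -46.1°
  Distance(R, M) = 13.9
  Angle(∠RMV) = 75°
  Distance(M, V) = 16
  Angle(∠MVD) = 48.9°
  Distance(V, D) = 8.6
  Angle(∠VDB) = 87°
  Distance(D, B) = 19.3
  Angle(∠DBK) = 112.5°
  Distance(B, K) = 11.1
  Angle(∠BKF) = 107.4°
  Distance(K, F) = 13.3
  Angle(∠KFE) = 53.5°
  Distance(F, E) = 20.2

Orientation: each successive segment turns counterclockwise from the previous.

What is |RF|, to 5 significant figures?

31.438

R is at the origin; RM runs at -46.1° with length 13.9, so M = (9.6383, -10.016). ∠RMV = 75.0° gives MV at 58.900° from the x-axis; with |MV| = 16.0, V = (17.903, 3.6846). ∠MVD = 48.9° gives VD at -170.00° from the x-axis; with |VD| = 8.6, D = (9.4335, 2.1912). ∠VDB = 87.0° gives DB at -77.000° from the x-axis; with |DB| = 19.3, B = (13.775, -16.614). ∠DBK = 112.5° gives BK at -9.5000° from the x-axis; with |BK| = 11.1, K = (24.723, -18.446). ∠BKF = 107.4° gives KF at 63.100° from the x-axis; with |KF| = 13.3, F = (30.740, -6.5852). Then |RF| = |F − R| = 31.438.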